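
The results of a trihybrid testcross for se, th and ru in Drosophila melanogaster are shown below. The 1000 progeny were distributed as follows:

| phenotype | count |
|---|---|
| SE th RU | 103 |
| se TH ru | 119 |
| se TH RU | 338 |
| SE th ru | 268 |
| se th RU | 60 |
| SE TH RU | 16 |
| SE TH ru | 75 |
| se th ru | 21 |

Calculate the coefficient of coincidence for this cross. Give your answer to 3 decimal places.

The two most frequent reciprocal classes, SE th ru and se TH RU, are the parental types, so the F1 was SE th ru / se TH RU.
The two rarest classes, se th ru and SE TH RU, are the double crossovers. Comparing them with the parentals, only the se allele has switched, so se is the middle locus and the order is th – se – ru.
th–se: (135 + 37)/1000 = 0.1720; se–ru: (222 + 37)/1000 = 0.2590.
Expected DCO frequency = 0.1720 × 0.2590 ≈ 0.04455; observed = 37/1000 ≈ 0.03700.
Coefficient of coincidence = 0.03700/0.04455 ≈ 0.831.

0.831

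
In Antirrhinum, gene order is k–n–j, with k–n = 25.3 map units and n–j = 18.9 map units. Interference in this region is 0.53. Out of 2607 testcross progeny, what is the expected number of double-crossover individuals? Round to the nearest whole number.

Map distances give recombination frequencies of 0.253 and 0.189 for the two intervals.
With interference 0.53 (so coincidence = 0.47), expected double-crossover frequency = 0.253 × 0.189 × 0.47 = 0.02247.
Expected number = 0.02247 × 2607 = 58.59 ≈ 59.

59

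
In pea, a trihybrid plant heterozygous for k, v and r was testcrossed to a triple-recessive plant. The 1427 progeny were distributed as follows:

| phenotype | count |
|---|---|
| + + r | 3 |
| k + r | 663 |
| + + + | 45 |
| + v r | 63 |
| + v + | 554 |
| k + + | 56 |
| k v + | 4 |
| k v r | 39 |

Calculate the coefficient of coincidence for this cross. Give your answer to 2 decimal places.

0.87

The two most frequent reciprocal classes, + v + and k + r, are the parental types, so the F1 was + v + / k + r.
The two rarest classes, k v + and + + r, are the double crossovers. Comparing them with the parentals, only the k allele has switched, so k is the middle locus and the order is v – k – r.
v–k: (84 + 7)/1427 = 0.0638; k–r: (119 + 7)/1427 = 0.0883.
Expected DCO frequency = 0.0638 × 0.0883 ≈ 0.00563; observed = 7/1427 ≈ 0.00491.
Coefficient of coincidence = 0.00491/0.00563 ≈ 0.87.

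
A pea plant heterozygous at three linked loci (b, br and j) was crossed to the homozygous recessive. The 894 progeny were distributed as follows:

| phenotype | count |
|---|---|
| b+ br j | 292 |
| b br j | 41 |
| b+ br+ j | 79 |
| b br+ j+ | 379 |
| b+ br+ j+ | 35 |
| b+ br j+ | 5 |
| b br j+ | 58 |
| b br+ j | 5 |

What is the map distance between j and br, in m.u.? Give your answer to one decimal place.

The two most frequent reciprocal classes, b br+ j+ and b+ br j, are the parental types, so the F1 was b br+ j+ / b+ br j.
The two rarest classes, b br+ j and b+ br j+, are the double crossovers. Comparing them with the parentals, only the j allele has switched, so j is the middle locus and the order is b – j – br.
Crossovers in the j–br interval produce the single-crossover classes b br j+ and b+ br+ j (58 + 79 = 137) plus the double crossovers (10).
RF(j–br) = (137 + 10) / 894 = 147/894 = 0.1644 → 16.4 m.u.

16.4 m.u.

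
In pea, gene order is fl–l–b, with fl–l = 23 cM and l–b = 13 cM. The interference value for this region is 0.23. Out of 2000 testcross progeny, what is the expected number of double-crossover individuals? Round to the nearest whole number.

46

Map distances give recombination frequencies of 0.230 and 0.130 for the two intervals.
With interference 0.23 (so coincidence = 0.77), expected double-crossover frequency = 0.230 × 0.130 × 0.77 = 0.02302.
Expected number = 0.02302 × 2000 = 46.05 ≈ 46.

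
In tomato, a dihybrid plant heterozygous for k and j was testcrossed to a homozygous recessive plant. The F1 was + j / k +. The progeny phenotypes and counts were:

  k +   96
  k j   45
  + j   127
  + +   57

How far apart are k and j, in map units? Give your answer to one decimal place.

31.4 map units

The recombinant classes are + + and k j: 57 + 45 = 102.
Recombination frequency = 102/325 = 0.3138 ≈ 31.4%, i.e. 31.4 map units.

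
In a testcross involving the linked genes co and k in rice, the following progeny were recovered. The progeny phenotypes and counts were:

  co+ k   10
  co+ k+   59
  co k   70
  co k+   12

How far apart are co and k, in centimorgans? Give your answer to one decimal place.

The two most frequent classes, co+ k+ (59) and co k (70), are the parental types, so the F1 was co+ k+ / co k.
The recombinant classes are co+ k and co k+: 10 + 12 = 22.
Recombination frequency = 22/151 = 0.1457 ≈ 14.6%, i.e. 14.6 centimorgans.

14.6 centimorgans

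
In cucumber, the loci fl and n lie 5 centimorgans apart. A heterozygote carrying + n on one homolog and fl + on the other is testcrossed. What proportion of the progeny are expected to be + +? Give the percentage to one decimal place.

A map distance of 5 centimorgans corresponds to a recombination frequency of 0.050.
The F1 is + n / fl +, so + + is a recombinant gamete class with expected frequency r/2 = 0.050/2 = 0.0250.
That is 0.0250 = 2.5% of the progeny.

2.5%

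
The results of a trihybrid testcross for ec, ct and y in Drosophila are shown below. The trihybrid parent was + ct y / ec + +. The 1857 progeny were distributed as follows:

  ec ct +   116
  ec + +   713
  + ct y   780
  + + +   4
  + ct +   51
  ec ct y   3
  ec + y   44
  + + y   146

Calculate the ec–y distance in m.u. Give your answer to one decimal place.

5.5 m.u.

The two rarest classes, ec ct y and + + +, are the double crossovers. Comparing them with the parentals, only the ec allele has switched, so ec is the middle locus and the order is ct – ec – y.
Crossovers in the ec–y interval produce the single-crossover classes + ct + and ec + y (51 + 44 = 95) plus the double crossovers (7).
RF(ec–y) = (95 + 7) / 1857 = 102/1857 = 0.0549 → 5.5 m.u.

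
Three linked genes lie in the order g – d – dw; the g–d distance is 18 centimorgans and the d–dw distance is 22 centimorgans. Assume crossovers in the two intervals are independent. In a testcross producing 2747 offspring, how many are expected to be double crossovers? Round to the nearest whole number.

109

Map distances give recombination frequencies of 0.180 and 0.220 for the two intervals.
With no interference, expected double-crossover frequency = 0.180 × 0.220 = 0.03960.
Expected number = 0.03960 × 2747 = 108.78 ≈ 109.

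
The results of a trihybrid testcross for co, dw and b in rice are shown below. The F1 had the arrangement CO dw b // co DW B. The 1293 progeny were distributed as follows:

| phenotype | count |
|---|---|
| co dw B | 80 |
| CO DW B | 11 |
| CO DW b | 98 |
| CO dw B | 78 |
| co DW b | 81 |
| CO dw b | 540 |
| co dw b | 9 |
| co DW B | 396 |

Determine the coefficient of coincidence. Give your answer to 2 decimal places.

The two rarest classes, co dw b and CO DW B, are the double crossovers. Comparing them with the parentals, only the co allele has switched, so co is the middle locus and the order is b – co – dw.
b–co: (159 + 20)/1293 = 0.1384; co–dw: (178 + 20)/1293 = 0.1531.
Expected DCO frequency = 0.1384 × 0.1531 ≈ 0.02119; observed = 20/1293 ≈ 0.01547.
Coefficient of coincidence = 0.01547/0.02119 ≈ 0.73.

0.73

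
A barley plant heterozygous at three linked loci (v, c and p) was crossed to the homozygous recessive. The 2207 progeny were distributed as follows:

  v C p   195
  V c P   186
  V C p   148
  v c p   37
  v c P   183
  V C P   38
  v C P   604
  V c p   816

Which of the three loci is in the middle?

v

The two most frequent reciprocal classes, V c p and v C P, are the parental types, so the F1 was V c p / v C P.
The two rarest classes, v c p and V C P, are the double crossovers. Comparing them with the parentals, only the v allele has switched, so v is the middle locus and the order is c – v – p.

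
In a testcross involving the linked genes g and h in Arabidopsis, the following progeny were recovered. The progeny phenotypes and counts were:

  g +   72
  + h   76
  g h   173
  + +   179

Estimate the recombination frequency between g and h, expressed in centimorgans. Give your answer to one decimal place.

29.6 centimorgans

The two most frequent classes, + + (179) and g h (173), are the parental types, so the F1 was + + / g h.
The recombinant classes are + h and g +: 76 + 72 = 148.
Recombination frequency = 148/500 = 0.2960 ≈ 29.6%, i.e. 29.6 centimorgans.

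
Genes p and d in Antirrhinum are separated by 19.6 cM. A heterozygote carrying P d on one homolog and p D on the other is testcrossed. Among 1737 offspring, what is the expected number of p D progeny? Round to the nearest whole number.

A map distance of 19.6 cM corresponds to a recombination frequency of 0.196.
The F1 is P d / p D, so p D is a parental gamete class with expected frequency (1 − r)/2 = 0.804/2 = 0.4020.
Expected number = 0.4020 × 1737 = 698.27 ≈ 698.

698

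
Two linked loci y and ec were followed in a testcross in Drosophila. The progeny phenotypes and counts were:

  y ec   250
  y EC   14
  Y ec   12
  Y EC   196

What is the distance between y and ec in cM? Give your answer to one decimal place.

5.5 cM

The two most frequent classes, Y EC (196) and y ec (250), are the parental types, so the F1 was Y EC / y ec.
The recombinant classes are Y ec and y EC: 12 + 14 = 26.
Recombination frequency = 26/472 = 0.0551 ≈ 5.5%, i.e. 5.5 cM.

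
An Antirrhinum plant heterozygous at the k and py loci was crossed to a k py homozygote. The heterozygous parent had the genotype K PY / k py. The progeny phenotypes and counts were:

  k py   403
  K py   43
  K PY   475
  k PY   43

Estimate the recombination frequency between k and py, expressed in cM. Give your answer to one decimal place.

8.9 cM

The recombinant classes are K py and k PY: 43 + 43 = 86.
Recombination frequency = 86/964 = 0.0892 ≈ 8.9%, i.e. 8.9 cM.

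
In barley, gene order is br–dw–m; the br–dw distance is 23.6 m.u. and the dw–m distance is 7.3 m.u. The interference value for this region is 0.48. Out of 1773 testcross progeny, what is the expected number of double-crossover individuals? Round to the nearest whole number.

16

Map distances give recombination frequencies of 0.236 and 0.073 for the two intervals.
With interference 0.48 (so coincidence = 0.52), expected double-crossover frequency = 0.236 × 0.073 × 0.52 = 0.00896.
Expected number = 0.00896 × 1773 = 15.88 ≈ 16.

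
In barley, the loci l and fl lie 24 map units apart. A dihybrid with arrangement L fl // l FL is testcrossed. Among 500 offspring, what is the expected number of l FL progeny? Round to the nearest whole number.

190

A map distance of 24 map units corresponds to a recombination frequency of 0.240.
The F1 is L fl / l FL, so l FL is a parental gamete class with expected frequency (1 − r)/2 = 0.760/2 = 0.3800.
Expected number = 0.3800 × 500 = 190.00 ≈ 190.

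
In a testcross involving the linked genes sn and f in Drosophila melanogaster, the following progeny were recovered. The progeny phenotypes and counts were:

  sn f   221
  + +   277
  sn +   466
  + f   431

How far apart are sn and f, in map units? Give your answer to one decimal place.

The two most frequent classes, + f (431) and sn + (466), are the parental types, so the F1 was + f / sn +.
The recombinant classes are + + and sn f: 277 + 221 = 498.
Recombination frequency = 498/1395 = 0.3570 ≈ 35.7%, i.e. 35.7 map units.

35.7 map units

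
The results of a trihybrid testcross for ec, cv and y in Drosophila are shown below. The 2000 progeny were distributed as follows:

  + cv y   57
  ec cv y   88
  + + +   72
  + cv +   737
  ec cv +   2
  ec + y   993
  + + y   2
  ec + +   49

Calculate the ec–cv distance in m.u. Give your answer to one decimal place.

The two most frequent reciprocal classes, + cv + and ec + y, are the parental types, so the F1 was + cv + / ec + y.
The two rarest classes, ec cv + and + + y, are the double crossovers. Comparing them with the parentals, only the ec allele has switched, so ec is the middle locus and the order is y – ec – cv.
Crossovers in the ec–cv interval produce the single-crossover classes + + + and ec cv y (72 + 88 = 160) plus the double crossovers (4).
RF(ec–cv) = (160 + 4) / 2000 = 164/2000 = 0.0820 → 8.2 m.u.

8.2 m.u.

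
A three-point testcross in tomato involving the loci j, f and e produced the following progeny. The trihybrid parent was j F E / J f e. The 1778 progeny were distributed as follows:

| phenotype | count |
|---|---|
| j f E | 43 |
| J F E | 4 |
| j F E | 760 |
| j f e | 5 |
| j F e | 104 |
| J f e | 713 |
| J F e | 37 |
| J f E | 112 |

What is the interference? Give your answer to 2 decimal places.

0.20

The two rarest classes, J F E and j f e, are the double crossovers. Comparing them with the parentals, only the j allele has switched, so j is the middle locus and the order is f – j – e.
f–j: (80 + 9)/1778 = 0.0501; j–e: (216 + 9)/1778 = 0.1265.
Expected DCO frequency = 0.0501 × 0.1265 ≈ 0.00634; observed = 9/1778 ≈ 0.00506.
Coefficient of coincidence = 0.00506/0.00634 ≈ 0.80; interference = 1 − 0.80 = 0.20.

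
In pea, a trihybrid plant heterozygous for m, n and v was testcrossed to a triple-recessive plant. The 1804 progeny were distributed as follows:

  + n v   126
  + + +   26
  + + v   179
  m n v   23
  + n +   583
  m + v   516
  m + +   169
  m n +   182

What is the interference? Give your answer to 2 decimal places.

The two most frequent reciprocal classes, m + v and + n +, are the parental types, so the F1 was m + v / + n +.
The two rarest classes, m n v and + + +, are the double crossovers. Comparing them with the parentals, only the n allele has switched, so n is the middle locus and the order is m – n – v.
m–n: (361 + 49)/1804 = 0.2273; n–v: (295 + 49)/1804 = 0.1907.
Expected DCO frequency = 0.2273 × 0.1907 ≈ 0.04335; observed = 49/1804 ≈ 0.02716.
Coefficient of coincidence = 0.02716/0.04335 ≈ 0.63; interference = 1 − 0.63 = 0.37.

0.37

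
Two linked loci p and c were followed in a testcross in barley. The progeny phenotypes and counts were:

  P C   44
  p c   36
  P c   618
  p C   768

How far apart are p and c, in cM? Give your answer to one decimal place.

The two most frequent classes, P c (618) and p C (768), are the parental types, so the F1 was P c / p C.
The recombinant classes are P C and p c: 44 + 36 = 80.
Recombination frequency = 80/1466 = 0.0546 ≈ 5.5%, i.e. 5.5 cM.

5.5 cM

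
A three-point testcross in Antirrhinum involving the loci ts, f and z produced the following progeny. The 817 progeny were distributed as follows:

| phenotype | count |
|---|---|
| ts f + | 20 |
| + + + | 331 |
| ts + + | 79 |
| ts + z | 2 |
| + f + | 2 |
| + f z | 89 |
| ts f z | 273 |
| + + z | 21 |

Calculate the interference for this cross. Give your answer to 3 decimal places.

0.578

The two most frequent reciprocal classes, + + + and ts f z, are the parental types, so the F1 was + + + / ts f z.
The two rarest classes, + f + and ts + z, are the double crossovers. Comparing them with the parentals, only the f allele has switched, so f is the middle locus and the order is ts – f – z.
ts–f: (168 + 4)/817 = 0.2105; f–z: (41 + 4)/817 = 0.0551.
Expected DCO frequency = 0.2105 × 0.0551 ≈ 0.01160; observed = 4/817 ≈ 0.00490.
Coefficient of coincidence = 0.00490/0.01160 ≈ 0.422; interference = 1 − 0.422 = 0.578.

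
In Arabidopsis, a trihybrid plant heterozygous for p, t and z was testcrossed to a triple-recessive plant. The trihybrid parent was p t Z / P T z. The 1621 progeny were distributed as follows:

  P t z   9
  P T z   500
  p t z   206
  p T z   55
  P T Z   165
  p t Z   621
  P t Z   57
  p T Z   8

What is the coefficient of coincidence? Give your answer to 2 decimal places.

0.55

The two rarest classes, p T Z and P t z, are the double crossovers. Comparing them with the parentals, only the t allele has switched, so t is the middle locus and the order is p – t – z.
p–t: (112 + 17)/1621 = 0.0796; t–z: (371 + 17)/1621 = 0.2394.
Expected DCO frequency = 0.0796 × 0.2394 ≈ 0.01906; observed = 17/1621 ≈ 0.01049.
Coefficient of coincidence = 0.01049/0.01906 ≈ 0.55.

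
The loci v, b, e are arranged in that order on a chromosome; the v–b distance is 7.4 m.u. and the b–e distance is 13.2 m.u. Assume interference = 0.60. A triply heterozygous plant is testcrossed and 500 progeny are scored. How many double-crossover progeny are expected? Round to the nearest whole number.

2

Map distances give recombination frequencies of 0.074 and 0.132 for the two intervals.
With interference 0.60 (so coincidence = 0.40), expected double-crossover frequency = 0.074 × 0.132 × 0.40 = 0.00391.
Expected number = 0.00391 × 500 = 1.95 ≈ 2.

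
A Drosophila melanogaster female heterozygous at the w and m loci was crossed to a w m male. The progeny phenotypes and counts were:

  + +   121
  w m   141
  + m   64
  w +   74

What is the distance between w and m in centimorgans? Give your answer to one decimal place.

34.5 centimorgans

The two most frequent classes, + + (121) and w m (141), are the parental types, so the F1 was + + / w m.
The recombinant classes are + m and w +: 64 + 74 = 138.
Recombination frequency = 138/400 = 0.3450 ≈ 34.5%, i.e. 34.5 centimorgans.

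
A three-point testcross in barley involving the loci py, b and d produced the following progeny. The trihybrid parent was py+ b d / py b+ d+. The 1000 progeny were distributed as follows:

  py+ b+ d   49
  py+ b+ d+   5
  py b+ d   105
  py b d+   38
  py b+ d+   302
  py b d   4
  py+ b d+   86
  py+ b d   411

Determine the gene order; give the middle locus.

py

The two rarest classes, py b d and py+ b+ d+, are the double crossovers. Comparing them with the parentals, only the py allele has switched, so py is the middle locus and the order is d – py – b.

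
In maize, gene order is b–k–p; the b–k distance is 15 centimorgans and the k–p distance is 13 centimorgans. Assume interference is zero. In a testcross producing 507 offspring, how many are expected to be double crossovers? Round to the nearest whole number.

Map distances give recombination frequencies of 0.150 and 0.130 for the two intervals.
With no interference, expected double-crossover frequency = 0.150 × 0.130 = 0.01950.
Expected number = 0.01950 × 507 = 9.89 ≈ 10.

10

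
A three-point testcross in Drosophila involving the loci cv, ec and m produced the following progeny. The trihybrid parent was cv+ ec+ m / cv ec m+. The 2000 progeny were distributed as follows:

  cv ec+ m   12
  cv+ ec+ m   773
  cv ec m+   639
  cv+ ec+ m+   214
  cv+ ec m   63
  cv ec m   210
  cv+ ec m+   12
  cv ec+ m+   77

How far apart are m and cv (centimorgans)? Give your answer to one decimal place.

The two rarest classes, cv ec+ m and cv+ ec m+, are the double crossovers. Comparing them with the parentals, only the cv allele has switched, so cv is the middle locus and the order is ec – cv – m.
Crossovers in the cv–m interval produce the single-crossover classes cv+ ec+ m+ and cv ec m (214 + 210 = 424) plus the double crossovers (24).
RF(cv–m) = (424 + 24) / 2000 = 448/2000 = 0.2240 → 22.4 centimorgans.

22.4 centimorgans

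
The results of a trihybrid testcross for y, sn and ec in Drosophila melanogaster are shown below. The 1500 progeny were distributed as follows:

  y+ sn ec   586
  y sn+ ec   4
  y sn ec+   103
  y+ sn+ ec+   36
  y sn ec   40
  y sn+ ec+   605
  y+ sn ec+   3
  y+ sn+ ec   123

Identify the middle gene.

The two most frequent reciprocal classes, y+ sn ec and y sn+ ec+, are the parental types, so the F1 was y+ sn ec / y sn+ ec+.
The two rarest classes, y+ sn ec+ and y sn+ ec, are the double crossovers. Comparing them with the parentals, only the ec allele has switched, so ec is the middle locus and the order is y – ec – sn.

ec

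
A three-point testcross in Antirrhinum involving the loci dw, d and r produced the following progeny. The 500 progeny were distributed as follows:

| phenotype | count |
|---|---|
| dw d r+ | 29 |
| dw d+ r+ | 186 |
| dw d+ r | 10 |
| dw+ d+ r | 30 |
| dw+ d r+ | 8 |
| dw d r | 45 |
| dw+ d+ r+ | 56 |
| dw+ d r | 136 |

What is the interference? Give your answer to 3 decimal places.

The two most frequent reciprocal classes, dw d+ r+ and dw+ d r, are the parental types, so the F1 was dw d+ r+ / dw+ d r.
The two rarest classes, dw d+ r and dw+ d r+, are the double crossovers. Comparing them with the parentals, only the r allele has switched, so r is the middle locus and the order is dw – r – d.
dw–r: (101 + 18)/500 = 0.2380; r–d: (59 + 18)/500 = 0.1540.
Expected DCO frequency = 0.2380 × 0.1540 ≈ 0.03665; observed = 18/500 ≈ 0.03600.
Coefficient of coincidence = 0.03600/0.03665 ≈ 0.982; interference = 1 − 0.982 = 0.018.

0.018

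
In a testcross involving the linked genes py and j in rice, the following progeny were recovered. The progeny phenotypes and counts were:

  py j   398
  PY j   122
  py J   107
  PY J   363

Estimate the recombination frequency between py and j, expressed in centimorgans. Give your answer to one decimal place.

23.1 centimorgans

The two most frequent classes, PY J (363) and py j (398), are the parental types, so the F1 was PY J / py j.
The recombinant classes are PY j and py J: 122 + 107 = 229.
Recombination frequency = 229/990 = 0.2313 ≈ 23.1%, i.e. 23.1 centimorgans.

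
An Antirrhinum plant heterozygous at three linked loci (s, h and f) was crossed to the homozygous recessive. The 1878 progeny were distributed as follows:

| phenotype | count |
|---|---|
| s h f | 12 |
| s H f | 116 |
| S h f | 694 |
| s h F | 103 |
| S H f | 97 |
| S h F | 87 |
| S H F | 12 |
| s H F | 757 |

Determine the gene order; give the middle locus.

The two most frequent reciprocal classes, s H F and S h f, are the parental types, so the F1 was s H F / S h f.
The two rarest classes, S H F and s h f, are the double crossovers. Comparing them with the parentals, only the s allele has switched, so s is the middle locus and the order is f – s – h.

s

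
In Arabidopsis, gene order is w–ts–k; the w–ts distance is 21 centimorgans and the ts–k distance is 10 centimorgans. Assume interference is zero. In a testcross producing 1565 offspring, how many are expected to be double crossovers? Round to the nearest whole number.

33

Map distances give recombination frequencies of 0.210 and 0.100 for the two intervals.
With no interference, expected double-crossover frequency = 0.210 × 0.100 = 0.02100.
Expected number = 0.02100 × 1565 = 32.87 ≈ 33.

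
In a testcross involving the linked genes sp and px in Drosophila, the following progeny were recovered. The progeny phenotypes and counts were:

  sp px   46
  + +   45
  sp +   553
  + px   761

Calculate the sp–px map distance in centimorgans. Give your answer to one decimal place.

6.5 centimorgans

The two most frequent classes, + px (761) and sp + (553), are the parental types, so the F1 was + px / sp +.
The recombinant classes are + + and sp px: 45 + 46 = 91.
Recombination frequency = 91/1405 = 0.0648 ≈ 6.5%, i.e. 6.5 centimorgans.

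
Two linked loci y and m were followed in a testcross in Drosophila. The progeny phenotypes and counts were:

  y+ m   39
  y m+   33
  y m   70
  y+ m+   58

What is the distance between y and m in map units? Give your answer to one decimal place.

The two most frequent classes, y+ m+ (58) and y m (70), are the parental types, so the F1 was y+ m+ / y m.
The recombinant classes are y+ m and y m+: 39 + 33 = 72.
Recombination frequency = 72/200 = 0.3600 ≈ 36.0%, i.e. 36.0 map units.

36.0 map units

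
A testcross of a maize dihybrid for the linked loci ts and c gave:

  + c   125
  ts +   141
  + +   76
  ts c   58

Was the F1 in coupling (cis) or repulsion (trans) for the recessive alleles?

The two most frequent classes are + c (125) and ts + (141); these are the parental (non-recombinant) types.
So the F1 carried + c on one chromosome and ts + on the other — the recessive alleles are on opposite chromosomes (trans / repulsion).

trans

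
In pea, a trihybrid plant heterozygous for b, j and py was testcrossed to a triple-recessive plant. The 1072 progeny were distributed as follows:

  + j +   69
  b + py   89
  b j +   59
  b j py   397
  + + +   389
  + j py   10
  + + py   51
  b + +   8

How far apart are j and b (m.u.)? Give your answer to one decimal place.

The two most frequent reciprocal classes, + + + and b j py, are the parental types, so the F1 was + + + / b j py.
The two rarest classes, b + + and + j py, are the double crossovers. Comparing them with the parentals, only the b allele has switched, so b is the middle locus and the order is py – b – j.
Crossovers in the b–j interval produce the single-crossover classes + j + and b + py (69 + 89 = 158) plus the double crossovers (18).
RF(b–j) = (158 + 18) / 1072 = 176/1072 = 0.1642 → 16.4 m.u.

16.4 m.u.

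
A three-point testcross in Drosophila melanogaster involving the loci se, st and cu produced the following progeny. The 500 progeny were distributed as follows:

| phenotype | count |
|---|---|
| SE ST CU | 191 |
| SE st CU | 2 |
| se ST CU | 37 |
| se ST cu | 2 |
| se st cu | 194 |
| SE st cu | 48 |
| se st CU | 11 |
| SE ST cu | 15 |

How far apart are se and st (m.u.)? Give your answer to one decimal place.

17.8 m.u.

The two most frequent reciprocal classes, se st cu and SE ST CU, are the parental types, so the F1 was se st cu / SE ST CU.
The two rarest classes, se ST cu and SE st CU, are the double crossovers. Comparing them with the parentals, only the st allele has switched, so st is the middle locus and the order is se – st – cu.
Crossovers in the se–st interval produce the single-crossover classes SE st cu and se ST CU (48 + 37 = 85) plus the double crossovers (4).
RF(se–st) = (85 + 4) / 500 = 89/500 = 0.1780 → 17.8 m.u.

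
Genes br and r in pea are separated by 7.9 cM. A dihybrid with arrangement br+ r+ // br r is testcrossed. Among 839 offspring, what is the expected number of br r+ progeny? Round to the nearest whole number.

33

A map distance of 7.9 cM corresponds to a recombination frequency of 0.079.
The F1 is br+ r+ / br r, so br r+ is a recombinant gamete class with expected frequency r/2 = 0.079/2 = 0.0395.
Expected number = 0.0395 × 839 = 33.14 ≈ 33.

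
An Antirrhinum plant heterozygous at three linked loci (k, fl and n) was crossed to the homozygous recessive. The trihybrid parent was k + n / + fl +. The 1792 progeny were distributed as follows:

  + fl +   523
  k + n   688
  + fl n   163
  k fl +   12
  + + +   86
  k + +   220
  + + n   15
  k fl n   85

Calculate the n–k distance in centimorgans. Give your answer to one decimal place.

22.9 centimorgans

The two rarest classes, + + n and k fl +, are the double crossovers. Comparing them with the parentals, only the k allele has switched, so k is the middle locus and the order is fl – k – n.
Crossovers in the k–n interval produce the single-crossover classes k + + and + fl n (220 + 163 = 383) plus the double crossovers (27).
RF(k–n) = (383 + 27) / 1792 = 410/1792 = 0.2288 → 22.9 centimorgans.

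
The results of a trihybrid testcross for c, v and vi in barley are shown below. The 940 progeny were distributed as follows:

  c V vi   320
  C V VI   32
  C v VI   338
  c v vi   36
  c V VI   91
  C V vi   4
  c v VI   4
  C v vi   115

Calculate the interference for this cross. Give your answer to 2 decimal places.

0.54

The two most frequent reciprocal classes, c V vi and C v VI, are the parental types, so the F1 was c V vi / C v VI.
The two rarest classes, C V vi and c v VI, are the double crossovers. Comparing them with the parentals, only the c allele has switched, so c is the middle locus and the order is vi – c – v.
vi–c: (206 + 8)/940 = 0.2277; c–v: (68 + 8)/940 = 0.0809.
Expected DCO frequency = 0.2277 × 0.0809 ≈ 0.01842; observed = 8/940 ≈ 0.00851.
Coefficient of coincidence = 0.00851/0.01842 ≈ 0.46; interference = 1 − 0.46 = 0.54.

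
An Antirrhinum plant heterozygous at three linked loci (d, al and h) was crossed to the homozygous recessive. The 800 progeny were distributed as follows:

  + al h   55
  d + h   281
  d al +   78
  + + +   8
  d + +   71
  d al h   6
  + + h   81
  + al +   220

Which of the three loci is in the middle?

The two most frequent reciprocal classes, + al + and d + h, are the parental types, so the F1 was + al + / d + h.
The two rarest classes, + + + and d al h, are the double crossovers. Comparing them with the parentals, only the al allele has switched, so al is the middle locus and the order is h – al – d.

al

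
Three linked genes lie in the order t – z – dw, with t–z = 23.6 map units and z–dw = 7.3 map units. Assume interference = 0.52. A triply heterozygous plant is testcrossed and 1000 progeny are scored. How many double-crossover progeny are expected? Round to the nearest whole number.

8

Map distances give recombination frequencies of 0.236 and 0.073 for the two intervals.
With interference 0.52 (so coincidence = 0.48), expected double-crossover frequency = 0.236 × 0.073 × 0.48 = 0.00827.
Expected number = 0.00827 × 1000 = 8.27 ≈ 8.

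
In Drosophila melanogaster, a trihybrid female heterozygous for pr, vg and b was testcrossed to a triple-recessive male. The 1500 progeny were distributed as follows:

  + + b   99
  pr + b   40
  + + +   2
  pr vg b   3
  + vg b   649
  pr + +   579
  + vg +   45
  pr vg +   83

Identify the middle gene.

pr

The two most frequent reciprocal classes, pr + + and + vg b, are the parental types, so the F1 was pr + + / + vg b.
The two rarest classes, + + + and pr vg b, are the double crossovers. Comparing them with the parentals, only the pr allele has switched, so pr is the middle locus and the order is vg – pr – b.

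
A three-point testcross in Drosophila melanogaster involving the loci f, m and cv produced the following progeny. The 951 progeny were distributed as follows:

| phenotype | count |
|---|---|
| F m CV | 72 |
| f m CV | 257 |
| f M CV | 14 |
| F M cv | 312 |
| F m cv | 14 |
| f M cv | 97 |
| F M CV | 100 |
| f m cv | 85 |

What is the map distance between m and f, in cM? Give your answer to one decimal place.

The two most frequent reciprocal classes, F M cv and f m CV, are the parental types, so the F1 was F M cv / f m CV.
The two rarest classes, F m cv and f M CV, are the double crossovers. Comparing them with the parentals, only the m allele has switched, so m is the middle locus and the order is cv – m – f.
Crossovers in the m–f interval produce the single-crossover classes f M cv and F m CV (97 + 72 = 169) plus the double crossovers (28).
RF(m–f) = (169 + 28) / 951 = 197/951 = 0.2072 → 20.7 cM.

20.7 cM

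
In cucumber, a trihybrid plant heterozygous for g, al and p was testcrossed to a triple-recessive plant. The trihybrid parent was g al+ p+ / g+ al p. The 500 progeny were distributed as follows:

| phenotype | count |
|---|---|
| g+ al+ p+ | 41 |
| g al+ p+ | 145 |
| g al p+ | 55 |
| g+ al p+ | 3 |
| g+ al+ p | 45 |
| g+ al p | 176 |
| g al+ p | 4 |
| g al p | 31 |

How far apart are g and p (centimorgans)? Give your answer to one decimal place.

The two rarest classes, g al+ p and g+ al p+, are the double crossovers. Comparing them with the parentals, only the p allele has switched, so p is the middle locus and the order is al – p – g.
Crossovers in the p–g interval produce the single-crossover classes g+ al+ p+ and g al p (41 + 31 = 72) plus the double crossovers (7).
RF(p–g) = (72 + 7) / 500 = 79/500 = 0.1580 → 15.8 centimorgans.

15.8 centimorgans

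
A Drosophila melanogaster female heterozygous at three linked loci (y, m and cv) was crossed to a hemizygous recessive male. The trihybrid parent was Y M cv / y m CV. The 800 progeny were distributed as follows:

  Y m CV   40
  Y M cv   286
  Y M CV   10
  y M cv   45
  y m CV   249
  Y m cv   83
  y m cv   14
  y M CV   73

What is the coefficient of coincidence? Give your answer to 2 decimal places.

0.98

The two rarest classes, Y M CV and y m cv, are the double crossovers. Comparing them with the parentals, only the cv allele has switched, so cv is the middle locus and the order is y – cv – m.
y–cv: (85 + 24)/800 = 0.1363; cv–m: (156 + 24)/800 = 0.2250.
Expected DCO frequency = 0.1363 × 0.2250 ≈ 0.03067; observed = 24/800 ≈ 0.03000.
Coefficient of coincidence = 0.03000/0.03067 ≈ 0.98.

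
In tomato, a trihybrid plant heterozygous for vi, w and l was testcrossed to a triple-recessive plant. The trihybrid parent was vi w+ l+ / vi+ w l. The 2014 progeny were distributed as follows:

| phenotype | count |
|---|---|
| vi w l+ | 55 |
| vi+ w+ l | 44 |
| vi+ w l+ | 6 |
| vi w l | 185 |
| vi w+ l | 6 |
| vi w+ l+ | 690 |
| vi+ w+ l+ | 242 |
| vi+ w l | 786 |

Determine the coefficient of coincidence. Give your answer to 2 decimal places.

0.50

The two rarest classes, vi w+ l and vi+ w l+, are the double crossovers. Comparing them with the parentals, only the l allele has switched, so l is the middle locus and the order is w – l – vi.
w–l: (99 + 12)/2014 = 0.0551; l–vi: (427 + 12)/2014 = 0.2180.
Expected DCO frequency = 0.0551 × 0.2180 ≈ 0.01201; observed = 12/2014 ≈ 0.00596.
Coefficient of coincidence = 0.00596/0.01201 ≈ 0.50.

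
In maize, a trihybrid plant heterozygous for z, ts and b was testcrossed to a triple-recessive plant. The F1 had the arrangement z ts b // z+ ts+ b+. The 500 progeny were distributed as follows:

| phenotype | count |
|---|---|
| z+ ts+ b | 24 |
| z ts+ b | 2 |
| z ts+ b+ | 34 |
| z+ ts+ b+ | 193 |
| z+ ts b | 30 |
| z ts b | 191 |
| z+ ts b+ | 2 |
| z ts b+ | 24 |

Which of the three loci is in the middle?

The two rarest classes, z ts+ b and z+ ts b+, are the double crossovers. Comparing them with the parentals, only the ts allele has switched, so ts is the middle locus and the order is b – ts – z.

ts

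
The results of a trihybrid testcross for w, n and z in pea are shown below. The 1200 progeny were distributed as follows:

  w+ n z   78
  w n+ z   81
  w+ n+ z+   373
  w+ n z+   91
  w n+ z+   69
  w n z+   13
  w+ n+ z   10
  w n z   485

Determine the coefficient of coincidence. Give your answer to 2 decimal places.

The two most frequent reciprocal classes, w n z and w+ n+ z+, are the parental types, so the F1 was w n z / w+ n+ z+.
The two rarest classes, w n z+ and w+ n+ z, are the double crossovers. Comparing them with the parentals, only the z allele has switched, so z is the middle locus and the order is n – z – w.
n–z: (172 + 23)/1200 = 0.1625; z–w: (147 + 23)/1200 = 0.1417.
Expected DCO frequency = 0.1625 × 0.1417 ≈ 0.02303; observed = 23/1200 ≈ 0.01917.
Coefficient of coincidence = 0.01917/0.02303 ≈ 0.83.

0.83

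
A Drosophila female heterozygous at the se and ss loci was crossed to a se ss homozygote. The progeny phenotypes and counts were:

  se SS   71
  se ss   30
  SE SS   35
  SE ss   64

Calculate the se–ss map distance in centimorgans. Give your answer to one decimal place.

The two most frequent classes, SE ss (64) and se SS (71), are the parental types, so the F1 was SE ss / se SS.
The recombinant classes are SE SS and se ss: 35 + 30 = 65.
Recombination frequency = 65/200 = 0.3250 ≈ 32.5%, i.e. 32.5 centimorgans.

32.5 centimorgans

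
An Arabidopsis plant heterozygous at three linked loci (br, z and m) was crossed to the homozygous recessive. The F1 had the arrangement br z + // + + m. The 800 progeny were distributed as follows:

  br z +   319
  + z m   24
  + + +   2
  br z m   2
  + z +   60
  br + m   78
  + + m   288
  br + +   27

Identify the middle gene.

m

The two rarest classes, br z m and + + +, are the double crossovers. Comparing them with the parentals, only the m allele has switched, so m is the middle locus and the order is z – m – br.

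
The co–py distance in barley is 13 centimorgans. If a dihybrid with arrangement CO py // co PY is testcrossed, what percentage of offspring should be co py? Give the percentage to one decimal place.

6.5%

A map distance of 13 centimorgans corresponds to a recombination frequency of 0.130.
The F1 is CO py / co PY, so co py is a recombinant gamete class with expected frequency r/2 = 0.130/2 = 0.0650.
That is 0.0650 = 6.5% of the progeny.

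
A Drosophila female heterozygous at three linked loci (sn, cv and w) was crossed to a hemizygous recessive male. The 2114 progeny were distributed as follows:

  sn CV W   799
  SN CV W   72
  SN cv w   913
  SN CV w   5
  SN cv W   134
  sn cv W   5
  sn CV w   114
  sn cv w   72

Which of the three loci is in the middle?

cv

The two most frequent reciprocal classes, sn CV W and SN cv w, are the parental types, so the F1 was sn CV W / SN cv w.
The two rarest classes, sn cv W and SN CV w, are the double crossovers. Comparing them with the parentals, only the cv allele has switched, so cv is the middle locus and the order is w – cv – sn.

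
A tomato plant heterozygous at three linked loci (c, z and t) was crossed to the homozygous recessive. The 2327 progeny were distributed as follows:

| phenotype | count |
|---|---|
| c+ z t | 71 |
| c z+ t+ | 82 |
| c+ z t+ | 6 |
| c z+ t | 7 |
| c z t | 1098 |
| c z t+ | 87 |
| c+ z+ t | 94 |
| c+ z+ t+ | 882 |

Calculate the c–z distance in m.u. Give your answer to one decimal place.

7.1 m.u.

The two most frequent reciprocal classes, c z t and c+ z+ t+, are the parental types, so the F1 was c z t / c+ z+ t+.
The two rarest classes, c z+ t and c+ z t+, are the double crossovers. Comparing them with the parentals, only the z allele has switched, so z is the middle locus and the order is t – z – c.
Crossovers in the z–c interval produce the single-crossover classes c+ z t and c z+ t+ (71 + 82 = 153) plus the double crossovers (13).
RF(z–c) = (153 + 13) / 2327 = 166/2327 = 0.0713 → 7.1 m.u.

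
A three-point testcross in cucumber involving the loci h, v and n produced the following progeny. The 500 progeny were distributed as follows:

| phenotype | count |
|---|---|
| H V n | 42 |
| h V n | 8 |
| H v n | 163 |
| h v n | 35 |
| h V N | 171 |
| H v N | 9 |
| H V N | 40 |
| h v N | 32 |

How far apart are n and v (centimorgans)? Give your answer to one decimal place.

The two most frequent reciprocal classes, H v n and h V N, are the parental types, so the F1 was H v n / h V N.
The two rarest classes, H v N and h V n, are the double crossovers. Comparing them with the parentals, only the n allele has switched, so n is the middle locus and the order is v – n – h.
Crossovers in the v–n interval produce the single-crossover classes H V n and h v N (42 + 32 = 74) plus the double crossovers (17).
RF(v–n) = (74 + 17) / 500 = 91/500 = 0.1820 → 18.2 centimorgans.

18.2 centimorgans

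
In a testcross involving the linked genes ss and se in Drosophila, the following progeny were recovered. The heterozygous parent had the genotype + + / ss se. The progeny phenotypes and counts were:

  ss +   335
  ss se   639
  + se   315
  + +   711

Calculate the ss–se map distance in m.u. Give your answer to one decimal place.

The recombinant classes are + se and ss +: 315 + 335 = 650.
Recombination frequency = 650/2000 = 0.3250 ≈ 32.5%, i.e. 32.5 m.u.

32.5 m.u.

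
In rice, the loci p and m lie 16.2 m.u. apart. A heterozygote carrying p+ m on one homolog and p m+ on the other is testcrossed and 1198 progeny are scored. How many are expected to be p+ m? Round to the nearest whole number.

A map distance of 16.2 m.u. corresponds to a recombination frequency of 0.162.
The F1 is p+ m / p m+, so p+ m is a parental gamete class with expected frequency (1 − r)/2 = 0.838/2 = 0.4190.
Expected number = 0.4190 × 1198 = 501.96 ≈ 502.

502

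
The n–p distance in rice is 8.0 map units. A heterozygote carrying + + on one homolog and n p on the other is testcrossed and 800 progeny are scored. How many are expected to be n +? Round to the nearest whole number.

A map distance of 8.0 map units corresponds to a recombination frequency of 0.080.
The F1 is + + / n p, so n + is a recombinant gamete class with expected frequency r/2 = 0.080/2 = 0.0400.
Expected number = 0.0400 × 800 = 32.00 ≈ 32.

32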